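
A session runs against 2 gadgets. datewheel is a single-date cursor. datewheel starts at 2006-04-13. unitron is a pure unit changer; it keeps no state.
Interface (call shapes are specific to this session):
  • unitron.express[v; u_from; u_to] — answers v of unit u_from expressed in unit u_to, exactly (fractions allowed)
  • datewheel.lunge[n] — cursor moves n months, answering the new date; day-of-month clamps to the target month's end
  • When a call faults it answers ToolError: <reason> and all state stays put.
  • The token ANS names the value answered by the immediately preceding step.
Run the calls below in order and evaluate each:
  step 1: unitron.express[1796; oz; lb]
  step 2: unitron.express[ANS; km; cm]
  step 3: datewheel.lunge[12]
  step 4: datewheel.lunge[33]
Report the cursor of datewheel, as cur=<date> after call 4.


Answer: cur=2010-01-13

Derivation:
-- 1. express(v: 1796, u_from: oz, u_to: lb) == 449/4
-- 2. express(v: ANS, u_from: km, u_to: cm) == 11225000
-- 3. lunge(n: 12) == 2007-04-13
-- 4. lunge(n: 33) == 2010-01-13


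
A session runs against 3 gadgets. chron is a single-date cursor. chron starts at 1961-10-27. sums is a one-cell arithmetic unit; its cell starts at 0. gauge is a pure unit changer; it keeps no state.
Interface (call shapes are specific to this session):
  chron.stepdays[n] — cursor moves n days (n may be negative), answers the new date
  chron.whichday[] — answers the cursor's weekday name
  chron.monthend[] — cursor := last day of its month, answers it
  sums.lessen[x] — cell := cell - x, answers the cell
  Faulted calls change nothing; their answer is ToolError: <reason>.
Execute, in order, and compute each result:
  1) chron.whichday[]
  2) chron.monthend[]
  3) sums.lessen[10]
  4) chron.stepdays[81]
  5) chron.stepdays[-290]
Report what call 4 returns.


~$ whichday
= Friday
~$ monthend
= 1961-10-31
~$ lessen x='10'
= -10
~$ stepdays n='81'
= 1962-01-20
~$ stepdays n='-290'
= 1961-04-05

Answer: 1962-01-20


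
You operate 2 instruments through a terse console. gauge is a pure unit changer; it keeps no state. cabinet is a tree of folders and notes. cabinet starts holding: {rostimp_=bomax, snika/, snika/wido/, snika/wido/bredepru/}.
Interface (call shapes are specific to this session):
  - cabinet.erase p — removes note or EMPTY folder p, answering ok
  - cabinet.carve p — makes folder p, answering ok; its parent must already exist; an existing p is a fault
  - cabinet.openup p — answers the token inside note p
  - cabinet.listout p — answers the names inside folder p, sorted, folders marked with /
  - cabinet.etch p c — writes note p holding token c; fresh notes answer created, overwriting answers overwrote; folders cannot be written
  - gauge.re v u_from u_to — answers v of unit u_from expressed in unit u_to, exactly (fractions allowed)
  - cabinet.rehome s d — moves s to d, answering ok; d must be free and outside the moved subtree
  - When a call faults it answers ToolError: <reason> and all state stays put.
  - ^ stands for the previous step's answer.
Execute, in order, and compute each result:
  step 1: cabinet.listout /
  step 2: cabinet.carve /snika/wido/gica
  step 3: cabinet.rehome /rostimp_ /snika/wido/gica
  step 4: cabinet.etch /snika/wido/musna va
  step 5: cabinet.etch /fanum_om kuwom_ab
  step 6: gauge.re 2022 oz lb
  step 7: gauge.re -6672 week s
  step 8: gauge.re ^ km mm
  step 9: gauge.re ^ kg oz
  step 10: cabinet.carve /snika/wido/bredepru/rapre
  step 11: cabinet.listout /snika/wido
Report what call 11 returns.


>> cabinet.listout(p→/)
<< [rostimp_, snika/]
>> cabinet.carve(p→/snika/wido/gica)
<< ok
>> cabinet.rehome(s→/rostimp_, d→/snika/wido/gica)
<< ToolError: exists
>> cabinet.etch(p→/snika/wido/musna, c→va)
<< created
>> cabinet.etch(p→/fanum_om, c→kuwom_ab)
<< created
>> gauge.re(v→2022, u_from→oz, u_to→lb)
<< 1011/8
>> gauge.re(v→-6672, u_from→week, u_to→s)
<< -4035225600
>> gauge.re(v→^, u_from→km, u_to→mm)
<< -4035225600000000
>> gauge.re(v→^, u_from→kg, u_to→oz)
<< -922337280000000000000000/6479891
>> cabinet.carve(p→/snika/wido/bredepru/rapre)
<< ok
>> cabinet.listout(p→/snika/wido)
<< [bredepru/, gica/, musna]

Answer: [bredepru/, gica/, musna]


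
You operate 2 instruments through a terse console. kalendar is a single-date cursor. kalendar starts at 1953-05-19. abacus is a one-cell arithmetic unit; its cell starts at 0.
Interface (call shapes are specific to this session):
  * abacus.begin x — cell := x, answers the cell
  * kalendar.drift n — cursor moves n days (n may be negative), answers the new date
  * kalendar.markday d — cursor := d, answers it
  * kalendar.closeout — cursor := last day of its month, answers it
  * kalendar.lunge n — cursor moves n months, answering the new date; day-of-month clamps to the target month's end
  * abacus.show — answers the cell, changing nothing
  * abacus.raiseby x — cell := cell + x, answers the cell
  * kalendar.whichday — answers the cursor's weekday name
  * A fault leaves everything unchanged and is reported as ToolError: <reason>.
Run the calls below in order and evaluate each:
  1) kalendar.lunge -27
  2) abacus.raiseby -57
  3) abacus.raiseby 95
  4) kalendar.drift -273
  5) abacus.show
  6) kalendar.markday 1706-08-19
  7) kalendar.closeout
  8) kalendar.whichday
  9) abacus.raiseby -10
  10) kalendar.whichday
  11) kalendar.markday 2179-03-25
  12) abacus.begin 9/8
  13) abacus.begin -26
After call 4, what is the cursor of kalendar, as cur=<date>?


Answer: cur=1950-05-22

Derivation:
Step: kalendar.lunge[-27]
Result: 1951-02-19
Step: abacus.raiseby[-57]
Result: -57
Step: abacus.raiseby[95]
Result: 38
Step: kalendar.drift[-273]
Result: 1950-05-22
Step: abacus.show[]
Result: 38
Step: kalendar.markday[1706-08-19]
Result: 1706-08-19
Step: kalendar.closeout[]
Result: 1706-08-31
Step: kalendar.whichday[]
Result: Tuesday
Step: abacus.raiseby[-10]
Result: 28
Step: kalendar.whichday[]
Result: Tuesday
Step: kalendar.markday[2179-03-25]
Result: 2179-03-25
Step: abacus.begin[9/8]
Result: 9/8
Step: abacus.begin[-26]
Result: -26


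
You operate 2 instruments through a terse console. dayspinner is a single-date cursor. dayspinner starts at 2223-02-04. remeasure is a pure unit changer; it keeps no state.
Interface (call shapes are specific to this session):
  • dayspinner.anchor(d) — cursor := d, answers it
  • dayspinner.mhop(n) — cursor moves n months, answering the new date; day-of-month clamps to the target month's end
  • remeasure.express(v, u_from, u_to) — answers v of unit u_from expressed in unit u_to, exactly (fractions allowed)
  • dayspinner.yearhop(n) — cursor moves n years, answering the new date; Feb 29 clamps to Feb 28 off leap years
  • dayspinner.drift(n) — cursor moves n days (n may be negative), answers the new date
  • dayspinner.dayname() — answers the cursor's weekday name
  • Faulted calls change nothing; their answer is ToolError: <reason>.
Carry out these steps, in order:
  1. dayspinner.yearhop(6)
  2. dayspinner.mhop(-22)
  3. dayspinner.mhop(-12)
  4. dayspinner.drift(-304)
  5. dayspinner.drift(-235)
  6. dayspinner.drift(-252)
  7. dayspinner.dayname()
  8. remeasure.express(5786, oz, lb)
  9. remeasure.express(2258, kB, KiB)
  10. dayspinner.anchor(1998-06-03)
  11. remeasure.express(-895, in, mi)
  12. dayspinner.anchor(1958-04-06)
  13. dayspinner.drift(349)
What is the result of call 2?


Answer: 2227-04-04

Derivation:
~$ dayspinner.yearhop 6
:: 2229-02-04
~$ dayspinner.mhop -22
:: 2227-04-04
~$ dayspinner.mhop -12
:: 2226-04-04
~$ dayspinner.drift -304
:: 2225-06-04
~$ dayspinner.drift -235
:: 2224-10-12
~$ dayspinner.drift -252
:: 2224-02-03
~$ dayspinner.dayname
:: Tuesday
~$ remeasure.express 5786 oz lb
:: 2893/8
~$ remeasure.express 2258 kB KiB
:: 141125/64
~$ dayspinner.anchor 1998-06-03
:: 1998-06-03
~$ remeasure.express -895 in mi
:: -179/12672
~$ dayspinner.anchor 1958-04-06
:: 1958-04-06
~$ dayspinner.drift 349
:: 1959-03-21


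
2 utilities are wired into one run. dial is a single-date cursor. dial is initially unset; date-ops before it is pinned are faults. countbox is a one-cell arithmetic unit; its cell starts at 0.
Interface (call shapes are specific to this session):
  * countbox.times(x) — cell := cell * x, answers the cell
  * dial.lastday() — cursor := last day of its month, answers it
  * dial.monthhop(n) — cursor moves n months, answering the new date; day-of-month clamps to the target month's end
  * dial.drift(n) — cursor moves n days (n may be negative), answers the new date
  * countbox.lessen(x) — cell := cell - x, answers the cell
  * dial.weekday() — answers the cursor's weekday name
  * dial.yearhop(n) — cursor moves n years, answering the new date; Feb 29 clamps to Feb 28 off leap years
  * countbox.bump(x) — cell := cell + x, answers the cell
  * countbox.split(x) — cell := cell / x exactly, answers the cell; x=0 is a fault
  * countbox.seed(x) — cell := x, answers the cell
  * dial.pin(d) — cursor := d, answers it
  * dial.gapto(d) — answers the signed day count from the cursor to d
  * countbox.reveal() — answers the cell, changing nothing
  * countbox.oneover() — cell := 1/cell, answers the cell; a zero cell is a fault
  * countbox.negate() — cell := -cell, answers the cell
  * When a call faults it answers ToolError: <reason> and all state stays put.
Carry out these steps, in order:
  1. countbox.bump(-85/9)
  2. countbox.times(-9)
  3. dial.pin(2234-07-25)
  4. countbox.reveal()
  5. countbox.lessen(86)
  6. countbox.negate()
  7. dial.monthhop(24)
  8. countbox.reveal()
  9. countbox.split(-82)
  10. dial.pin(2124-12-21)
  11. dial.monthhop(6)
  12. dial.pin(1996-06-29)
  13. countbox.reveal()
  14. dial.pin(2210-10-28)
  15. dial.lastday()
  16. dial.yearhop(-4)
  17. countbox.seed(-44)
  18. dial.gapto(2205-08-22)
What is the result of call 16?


Answer: 2206-10-31

Derivation:
CALL countbox.bump[-85/9]
RET  -85/9
CALL countbox.times[-9]
RET  85
CALL dial.pin[2234-07-25]
RET  2234-07-25
CALL countbox.reveal[]
RET  85
CALL countbox.lessen[86]
RET  -1
CALL countbox.negate[]
RET  1
CALL dial.monthhop[24]
RET  2236-07-25
CALL countbox.reveal[]
RET  1
CALL countbox.split[-82]
RET  -1/82
CALL dial.pin[2124-12-21]
RET  2124-12-21
CALL dial.monthhop[6]
RET  2125-06-21
CALL dial.pin[1996-06-29]
RET  1996-06-29
CALL countbox.reveal[]
RET  -1/82
CALL dial.pin[2210-10-28]
RET  2210-10-28
CALL dial.lastday[]
RET  2210-10-31
CALL dial.yearhop[-4]
RET  2206-10-31
CALL countbox.seed[-44]
RET  -44
CALL dial.gapto[2205-08-22]
RET  -435


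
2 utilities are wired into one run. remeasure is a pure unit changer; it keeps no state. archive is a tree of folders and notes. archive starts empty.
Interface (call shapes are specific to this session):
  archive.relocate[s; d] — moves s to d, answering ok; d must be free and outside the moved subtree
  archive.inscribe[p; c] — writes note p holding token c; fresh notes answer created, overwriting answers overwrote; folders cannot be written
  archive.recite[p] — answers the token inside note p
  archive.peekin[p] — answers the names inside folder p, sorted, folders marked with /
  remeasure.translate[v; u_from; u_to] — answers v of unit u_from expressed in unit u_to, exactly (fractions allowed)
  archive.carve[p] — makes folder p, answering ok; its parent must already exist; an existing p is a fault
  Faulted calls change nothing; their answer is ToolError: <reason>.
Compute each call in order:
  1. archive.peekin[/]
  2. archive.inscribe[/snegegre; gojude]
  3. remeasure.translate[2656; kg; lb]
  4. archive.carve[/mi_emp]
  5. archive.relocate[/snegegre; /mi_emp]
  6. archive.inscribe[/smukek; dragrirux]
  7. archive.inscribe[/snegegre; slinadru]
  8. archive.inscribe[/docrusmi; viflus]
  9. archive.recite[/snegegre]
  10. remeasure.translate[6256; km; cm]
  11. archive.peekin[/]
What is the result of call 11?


Answer: [docrusmi, mi_emp/, smukek, snegegre]

Derivation:
I invoke archive.peekin(p→/), — result: [].
Calling archive.inscribe(p→/snegegre, c→gojude), — result: created.
I try remeasure.translate(v→2656, u_from→kg, u_to→lb), and observe 265600000000/45359237.
Calling archive.carve(p→/mi_emp), and see ok.
I try archive.relocate(s→/snegegre, d→/mi_emp), giving ToolError: exists.
Then archive.inscribe(p→/smukek, c→dragrirux), yielding created.
I try archive.inscribe(p→/snegegre, c→slinadru), and see overwrote.
Using archive.inscribe(p→/docrusmi, c→viflus), and see created.
I use archive.recite(p→/snegegre): slinadru.
I call remeasure.translate(v→6256, u_from→km, u_to→cm), giving 625600000.
Then archive.peekin(p→/), which returns [docrusmi, mi_emp/, smukek, snegegre].


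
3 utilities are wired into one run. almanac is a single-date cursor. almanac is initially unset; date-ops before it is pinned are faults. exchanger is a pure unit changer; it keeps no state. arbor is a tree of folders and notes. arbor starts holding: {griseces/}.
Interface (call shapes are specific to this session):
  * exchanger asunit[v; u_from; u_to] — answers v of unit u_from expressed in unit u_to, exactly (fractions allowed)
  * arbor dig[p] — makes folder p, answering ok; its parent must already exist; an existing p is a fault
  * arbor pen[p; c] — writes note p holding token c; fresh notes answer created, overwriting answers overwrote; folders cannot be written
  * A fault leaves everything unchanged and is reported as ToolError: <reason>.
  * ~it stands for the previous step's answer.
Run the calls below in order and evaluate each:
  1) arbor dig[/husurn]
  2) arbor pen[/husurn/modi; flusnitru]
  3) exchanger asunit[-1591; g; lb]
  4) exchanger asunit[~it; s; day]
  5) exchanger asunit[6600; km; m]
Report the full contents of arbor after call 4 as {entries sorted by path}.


>>> arbor dig p='/husurn'
  ok
>>> arbor pen p='/husurn/modi' c='flusnitru'
  created
>>> exchanger asunit v='-1591' u_from='g' u_to='lb'
  -159100000/45359237
>>> exchanger asunit v='~it' u_from='s' u_to='day'
  -198875/4898797596
>>> exchanger asunit v='6600' u_from='km' u_to='m'
  6600000

Answer: {griseces/, husurn/, husurn/modi=flusnitru}


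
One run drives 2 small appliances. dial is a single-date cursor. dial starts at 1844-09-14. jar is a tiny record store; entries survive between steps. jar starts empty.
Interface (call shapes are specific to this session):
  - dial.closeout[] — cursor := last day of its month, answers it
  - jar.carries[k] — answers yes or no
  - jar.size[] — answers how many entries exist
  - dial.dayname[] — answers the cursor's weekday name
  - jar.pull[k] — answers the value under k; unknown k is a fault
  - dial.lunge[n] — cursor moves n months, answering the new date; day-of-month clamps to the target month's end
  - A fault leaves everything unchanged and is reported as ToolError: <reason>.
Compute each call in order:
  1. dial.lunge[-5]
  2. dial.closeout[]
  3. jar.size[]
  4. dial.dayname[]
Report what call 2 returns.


Answer: 1844-04-30

Derivation:
→ lunge(n→-5)
← 1844-04-14
→ closeout()
← 1844-04-30
→ size()
← 0
→ dayname()
← Tuesday


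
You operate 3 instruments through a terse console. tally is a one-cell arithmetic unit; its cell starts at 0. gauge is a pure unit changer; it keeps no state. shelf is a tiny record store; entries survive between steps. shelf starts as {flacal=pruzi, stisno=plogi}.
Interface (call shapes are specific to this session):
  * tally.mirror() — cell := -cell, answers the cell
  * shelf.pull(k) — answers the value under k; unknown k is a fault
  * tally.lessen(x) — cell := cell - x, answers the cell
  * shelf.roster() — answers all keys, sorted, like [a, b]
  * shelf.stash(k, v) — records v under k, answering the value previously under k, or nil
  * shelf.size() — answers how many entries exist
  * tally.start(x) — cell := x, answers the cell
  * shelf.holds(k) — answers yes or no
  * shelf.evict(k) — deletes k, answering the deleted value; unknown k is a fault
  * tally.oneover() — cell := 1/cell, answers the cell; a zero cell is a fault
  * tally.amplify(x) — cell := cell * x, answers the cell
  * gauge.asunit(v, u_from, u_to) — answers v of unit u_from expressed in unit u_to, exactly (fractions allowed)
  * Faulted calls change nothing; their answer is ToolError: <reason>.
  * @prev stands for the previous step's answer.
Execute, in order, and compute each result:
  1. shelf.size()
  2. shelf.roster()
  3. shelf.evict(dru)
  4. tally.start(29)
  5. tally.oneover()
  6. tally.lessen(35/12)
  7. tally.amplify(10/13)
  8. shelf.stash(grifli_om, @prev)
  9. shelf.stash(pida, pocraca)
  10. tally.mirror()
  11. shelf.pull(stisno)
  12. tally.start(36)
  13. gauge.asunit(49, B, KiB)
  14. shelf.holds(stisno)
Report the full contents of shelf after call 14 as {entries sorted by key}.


I use size, and observe 2.
Next I call roster, and observe [flacal, stisno].
Invoking evict using k→dru, and see ToolError: no such key dru.
Calling start using x→29, → 29.
I call oneover(), — result: 1/29.
Now I run lessen using x→35/12: -1003/348.
I call amplify using x→10/13, — result: -5015/2262.
I try stash using k→grifli_om, v→@prev: nil.
Next I call stash using k→pida, v→pocraca, — result: nil.
Calling mirror(), which returns 5015/2262.
Next I call pull using k→stisno, — result: plogi.
Then start using x→36, → 36.
Next I call asunit using v→49, u_from→B, u_to→KiB, → 49/1024.
Invoking holds using k→stisno, giving yes.

Answer: {flacal=pruzi, grifli_om=-5015/2262, pida=pocraca, stisno=plogi}


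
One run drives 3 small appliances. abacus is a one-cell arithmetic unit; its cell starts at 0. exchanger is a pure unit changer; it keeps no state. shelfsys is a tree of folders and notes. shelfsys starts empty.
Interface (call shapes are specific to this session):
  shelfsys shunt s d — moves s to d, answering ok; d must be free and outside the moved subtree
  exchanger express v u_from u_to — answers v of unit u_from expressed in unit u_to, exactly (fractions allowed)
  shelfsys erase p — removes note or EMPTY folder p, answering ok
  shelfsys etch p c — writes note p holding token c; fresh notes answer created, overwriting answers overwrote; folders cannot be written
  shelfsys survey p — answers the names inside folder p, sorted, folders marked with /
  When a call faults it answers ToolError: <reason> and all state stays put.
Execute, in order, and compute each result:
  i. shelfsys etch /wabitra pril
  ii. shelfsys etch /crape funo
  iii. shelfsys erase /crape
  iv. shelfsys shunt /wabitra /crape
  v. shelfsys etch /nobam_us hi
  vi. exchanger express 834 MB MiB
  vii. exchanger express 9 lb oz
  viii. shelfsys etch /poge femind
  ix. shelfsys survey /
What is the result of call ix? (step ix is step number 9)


Answer: [crape, nobam_us, poge]

Derivation:
I try shelfsys etch using /wabitra, pril, and get created.
I use shelfsys etch using /crape, funo, giving created.
Calling shelfsys erase using /crape, and see ok.
I invoke shelfsys shunt using /wabitra, /crape, — result: ok.
I call shelfsys etch using /nobam_us, hi, and observe created.
Invoking exchanger express using 834, MB, MiB, giving 6515625/8192.
I use exchanger express using 9, lb, oz, — result: 144.
I invoke shelfsys etch using /poge, femind, and see created.
Calling shelfsys survey using /, yielding [crape, nobam_us, poge].


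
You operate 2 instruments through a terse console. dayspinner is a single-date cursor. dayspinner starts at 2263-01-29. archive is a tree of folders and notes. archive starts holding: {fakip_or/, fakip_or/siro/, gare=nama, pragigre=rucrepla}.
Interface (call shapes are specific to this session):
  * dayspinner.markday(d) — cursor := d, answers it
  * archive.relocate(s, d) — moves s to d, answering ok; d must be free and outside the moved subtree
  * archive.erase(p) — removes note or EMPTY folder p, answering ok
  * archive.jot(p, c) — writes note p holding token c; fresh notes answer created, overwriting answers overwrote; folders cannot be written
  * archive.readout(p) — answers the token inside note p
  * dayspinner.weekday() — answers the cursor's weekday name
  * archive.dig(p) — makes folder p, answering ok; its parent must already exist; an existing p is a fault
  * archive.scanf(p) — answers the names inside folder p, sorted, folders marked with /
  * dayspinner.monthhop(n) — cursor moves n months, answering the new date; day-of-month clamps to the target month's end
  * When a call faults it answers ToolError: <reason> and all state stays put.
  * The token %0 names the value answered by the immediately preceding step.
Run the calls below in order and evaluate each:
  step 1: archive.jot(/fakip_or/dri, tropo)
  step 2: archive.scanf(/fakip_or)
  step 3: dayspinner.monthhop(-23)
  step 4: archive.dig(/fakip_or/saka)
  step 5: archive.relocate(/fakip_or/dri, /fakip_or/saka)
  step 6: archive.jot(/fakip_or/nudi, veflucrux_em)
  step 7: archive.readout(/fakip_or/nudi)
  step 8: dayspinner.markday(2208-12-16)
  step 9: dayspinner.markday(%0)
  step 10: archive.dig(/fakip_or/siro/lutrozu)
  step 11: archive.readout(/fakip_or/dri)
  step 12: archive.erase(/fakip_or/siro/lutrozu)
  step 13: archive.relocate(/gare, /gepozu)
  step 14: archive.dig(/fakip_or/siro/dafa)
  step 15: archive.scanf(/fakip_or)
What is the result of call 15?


-> archive.jot(p=/fakip_or/dri, c=tropo)
<- created
-> archive.scanf(p=/fakip_or)
<- [dri, siro/]
-> dayspinner.monthhop(n=-23)
<- 2261-02-28
-> archive.dig(p=/fakip_or/saka)
<- ok
-> archive.relocate(s=/fakip_or/dri, d=/fakip_or/saka)
<- ToolError: exists
-> archive.jot(p=/fakip_or/nudi, c=veflucrux_em)
<- created
-> archive.readout(p=/fakip_or/nudi)
<- veflucrux_em
-> dayspinner.markday(d=2208-12-16)
<- 2208-12-16
-> dayspinner.markday(d=%0)
<- 2208-12-16
-> archive.dig(p=/fakip_or/siro/lutrozu)
<- ok
-> archive.readout(p=/fakip_or/dri)
<- tropo
-> archive.erase(p=/fakip_or/siro/lutrozu)
<- ok
-> archive.relocate(s=/gare, d=/gepozu)
<- ok
-> archive.dig(p=/fakip_or/siro/dafa)
<- ok
-> archive.scanf(p=/fakip_or)
<- [dri, nudi, saka/, siro/]

Answer: [dri, nudi, saka/, siro/]


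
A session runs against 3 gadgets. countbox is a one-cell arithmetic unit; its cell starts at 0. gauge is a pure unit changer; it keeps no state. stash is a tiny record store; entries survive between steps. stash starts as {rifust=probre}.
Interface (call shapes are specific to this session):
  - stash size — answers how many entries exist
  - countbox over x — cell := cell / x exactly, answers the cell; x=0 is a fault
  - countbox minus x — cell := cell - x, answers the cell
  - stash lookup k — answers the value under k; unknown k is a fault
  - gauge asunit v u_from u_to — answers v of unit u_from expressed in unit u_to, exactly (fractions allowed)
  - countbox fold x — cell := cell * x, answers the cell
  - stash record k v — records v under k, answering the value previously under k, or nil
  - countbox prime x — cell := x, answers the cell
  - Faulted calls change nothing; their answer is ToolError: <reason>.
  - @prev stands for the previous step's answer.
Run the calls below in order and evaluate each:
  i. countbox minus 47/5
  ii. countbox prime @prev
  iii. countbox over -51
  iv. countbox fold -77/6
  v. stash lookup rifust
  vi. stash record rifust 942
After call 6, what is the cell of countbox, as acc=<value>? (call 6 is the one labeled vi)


[in] countbox minus x='47/5'
  -47/5
[in] countbox prime x='@prev'
  -47/5
[in] countbox over x='-51'
  47/255
[in] countbox fold x='-77/6'
  -3619/1530
[in] stash lookup k='rifust'
  probre
[in] stash record k='rifust' v='942'
  probre

Answer: acc=-3619/1530


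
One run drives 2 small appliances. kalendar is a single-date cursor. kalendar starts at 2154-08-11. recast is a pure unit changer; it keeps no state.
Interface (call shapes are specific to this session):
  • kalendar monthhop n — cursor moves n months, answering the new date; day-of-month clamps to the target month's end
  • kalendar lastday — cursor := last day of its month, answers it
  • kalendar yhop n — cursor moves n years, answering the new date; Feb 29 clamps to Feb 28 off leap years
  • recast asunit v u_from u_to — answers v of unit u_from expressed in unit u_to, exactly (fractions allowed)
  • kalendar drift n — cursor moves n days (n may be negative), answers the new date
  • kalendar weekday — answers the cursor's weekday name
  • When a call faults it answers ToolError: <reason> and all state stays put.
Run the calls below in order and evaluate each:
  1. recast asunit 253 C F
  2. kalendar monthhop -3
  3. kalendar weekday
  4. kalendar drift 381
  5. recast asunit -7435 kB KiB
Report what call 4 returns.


Answer: 2155-05-27

Derivation:
[in] recast asunit 253 C F
= 2437/5
[in] kalendar monthhop -3
= 2154-05-11
[in] kalendar weekday
= Saturday
[in] kalendar drift 381
= 2155-05-27
[in] recast asunit -7435 kB KiB
= -929375/128


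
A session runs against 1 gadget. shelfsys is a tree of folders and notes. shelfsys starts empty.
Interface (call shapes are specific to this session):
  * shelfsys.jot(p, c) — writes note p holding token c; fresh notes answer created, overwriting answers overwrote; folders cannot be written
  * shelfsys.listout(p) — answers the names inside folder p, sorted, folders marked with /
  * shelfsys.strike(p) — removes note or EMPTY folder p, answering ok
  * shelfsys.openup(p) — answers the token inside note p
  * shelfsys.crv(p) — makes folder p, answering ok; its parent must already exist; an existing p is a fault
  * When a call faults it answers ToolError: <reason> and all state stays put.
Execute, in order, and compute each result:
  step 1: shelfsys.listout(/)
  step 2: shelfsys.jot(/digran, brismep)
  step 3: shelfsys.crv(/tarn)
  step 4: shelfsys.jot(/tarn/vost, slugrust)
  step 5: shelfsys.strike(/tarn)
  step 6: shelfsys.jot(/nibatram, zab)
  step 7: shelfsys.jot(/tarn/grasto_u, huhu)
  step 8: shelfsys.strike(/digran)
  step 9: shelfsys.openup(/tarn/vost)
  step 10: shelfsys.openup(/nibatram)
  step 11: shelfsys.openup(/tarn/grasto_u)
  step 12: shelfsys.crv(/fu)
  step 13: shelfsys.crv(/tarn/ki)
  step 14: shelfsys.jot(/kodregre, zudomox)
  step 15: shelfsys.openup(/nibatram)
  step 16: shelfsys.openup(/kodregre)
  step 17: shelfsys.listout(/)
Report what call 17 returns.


Answer: [fu/, kodregre, nibatram, tarn/]

Derivation:
Step: shelfsys.listout[/]
Result: []
Step: shelfsys.jot[/digran; brismep]
Result: created
Step: shelfsys.crv[/tarn]
Result: ok
Step: shelfsys.jot[/tarn/vost; slugrust]
Result: created
Step: shelfsys.strike[/tarn]
Result: ToolError: not empty
Step: shelfsys.jot[/nibatram; zab]
Result: created
Step: shelfsys.jot[/tarn/grasto_u; huhu]
Result: created
Step: shelfsys.strike[/digran]
Result: ok
Step: shelfsys.openup[/tarn/vost]
Result: slugrust
Step: shelfsys.openup[/nibatram]
Result: zab
Step: shelfsys.openup[/tarn/grasto_u]
Result: huhu
Step: shelfsys.crv[/fu]
Result: ok
Step: shelfsys.crv[/tarn/ki]
Result: ok
Step: shelfsys.jot[/kodregre; zudomox]
Result: created
Step: shelfsys.openup[/nibatram]
Result: zab
Step: shelfsys.openup[/kodregre]
Result: zudomox
Step: shelfsys.listout[/]
Result: [fu/, kodregre, nibatram, tarn/]


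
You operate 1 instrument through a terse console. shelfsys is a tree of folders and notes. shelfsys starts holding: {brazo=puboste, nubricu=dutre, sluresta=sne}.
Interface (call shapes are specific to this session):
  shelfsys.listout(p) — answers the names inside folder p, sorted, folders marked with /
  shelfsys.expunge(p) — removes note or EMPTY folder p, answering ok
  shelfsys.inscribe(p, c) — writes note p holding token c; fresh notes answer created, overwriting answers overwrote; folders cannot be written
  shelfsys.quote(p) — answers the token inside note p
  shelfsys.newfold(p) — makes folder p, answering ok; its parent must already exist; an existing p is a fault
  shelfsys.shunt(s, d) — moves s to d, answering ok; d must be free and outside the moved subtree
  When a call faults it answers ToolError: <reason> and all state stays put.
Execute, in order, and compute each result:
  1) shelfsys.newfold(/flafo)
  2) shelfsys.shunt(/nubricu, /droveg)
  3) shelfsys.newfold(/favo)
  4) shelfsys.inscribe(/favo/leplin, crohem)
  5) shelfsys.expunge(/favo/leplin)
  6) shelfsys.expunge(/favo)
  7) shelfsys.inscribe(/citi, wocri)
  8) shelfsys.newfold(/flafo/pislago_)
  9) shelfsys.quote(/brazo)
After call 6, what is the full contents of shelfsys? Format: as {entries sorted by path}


Answer: {brazo=puboste, droveg=dutre, flafo/, sluresta=sne}

Derivation:
-- shelfsys.newfold(p: /flafo) ~> ok
-- shelfsys.shunt(s: /nubricu, d: /droveg) ~> ok
-- shelfsys.newfold(p: /favo) ~> ok
-- shelfsys.inscribe(p: /favo/leplin, c: crohem) ~> created
-- shelfsys.expunge(p: /favo/leplin) ~> ok
-- shelfsys.expunge(p: /favo) ~> ok
-- shelfsys.inscribe(p: /citi, c: wocri) ~> created
-- shelfsys.newfold(p: /flafo/pislago_) ~> ok
-- shelfsys.quote(p: /brazo) ~> puboste


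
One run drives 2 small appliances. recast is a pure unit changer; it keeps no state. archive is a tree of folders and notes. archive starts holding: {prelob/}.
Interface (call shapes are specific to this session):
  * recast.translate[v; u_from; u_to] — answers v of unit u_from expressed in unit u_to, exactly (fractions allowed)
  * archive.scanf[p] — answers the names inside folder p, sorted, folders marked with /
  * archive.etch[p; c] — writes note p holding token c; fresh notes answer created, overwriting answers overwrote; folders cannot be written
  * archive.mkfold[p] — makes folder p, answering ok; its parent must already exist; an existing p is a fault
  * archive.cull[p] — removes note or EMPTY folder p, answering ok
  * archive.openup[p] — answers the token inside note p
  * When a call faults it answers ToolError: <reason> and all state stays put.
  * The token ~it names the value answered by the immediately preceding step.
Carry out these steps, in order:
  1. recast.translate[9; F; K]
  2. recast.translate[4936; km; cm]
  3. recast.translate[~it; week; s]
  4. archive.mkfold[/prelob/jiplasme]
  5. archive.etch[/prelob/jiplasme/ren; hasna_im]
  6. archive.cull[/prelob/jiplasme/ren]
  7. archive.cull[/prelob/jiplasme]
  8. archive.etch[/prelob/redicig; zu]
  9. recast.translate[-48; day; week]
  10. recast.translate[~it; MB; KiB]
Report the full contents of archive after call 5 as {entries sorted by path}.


% recast.translate(v: 9, u_from: F, u_to: K) ~> 46867/180
% recast.translate(v: 4936, u_from: km, u_to: cm) ~> 493600000
% recast.translate(v: ~it, u_from: week, u_to: s) ~> 298529280000000
% archive.mkfold(p: /prelob/jiplasme) ~> ok
% archive.etch(p: /prelob/jiplasme/ren, c: hasna_im) ~> created
% archive.cull(p: /prelob/jiplasme/ren) ~> ok
% archive.cull(p: /prelob/jiplasme) ~> ok
% archive.etch(p: /prelob/redicig, c: zu) ~> created
% recast.translate(v: -48, u_from: day, u_to: week) ~> -48/7
% recast.translate(v: ~it, u_from: MB, u_to: KiB) ~> -46875/7

Answer: {prelob/, prelob/jiplasme/, prelob/jiplasme/ren=hasna_im}


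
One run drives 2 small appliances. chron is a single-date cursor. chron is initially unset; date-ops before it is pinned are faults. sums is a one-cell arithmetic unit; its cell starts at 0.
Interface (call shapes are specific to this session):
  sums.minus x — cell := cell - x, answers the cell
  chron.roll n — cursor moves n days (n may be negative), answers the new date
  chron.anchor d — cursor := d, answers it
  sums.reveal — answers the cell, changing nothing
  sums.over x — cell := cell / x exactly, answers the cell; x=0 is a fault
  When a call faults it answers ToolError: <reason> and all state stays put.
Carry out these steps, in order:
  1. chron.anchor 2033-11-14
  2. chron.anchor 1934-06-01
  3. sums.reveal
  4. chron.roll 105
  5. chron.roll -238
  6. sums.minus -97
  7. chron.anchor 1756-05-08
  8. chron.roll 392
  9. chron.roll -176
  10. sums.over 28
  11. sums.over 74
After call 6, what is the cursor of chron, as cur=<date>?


Answer: cur=1934-01-19

Derivation:
! chron.anchor(d: 2033-11-14) => 2033-11-14
! chron.anchor(d: 1934-06-01) => 1934-06-01
! sums.reveal() => 0
! chron.roll(n: 105) => 1934-09-14
! chron.roll(n: -238) => 1934-01-19
! sums.minus(x: -97) => 97
! chron.anchor(d: 1756-05-08) => 1756-05-08
! chron.roll(n: 392) => 1757-06-04
! chron.roll(n: -176) => 1756-12-10
! sums.over(x: 28) => 97/28
! sums.over(x: 74) => 97/2072


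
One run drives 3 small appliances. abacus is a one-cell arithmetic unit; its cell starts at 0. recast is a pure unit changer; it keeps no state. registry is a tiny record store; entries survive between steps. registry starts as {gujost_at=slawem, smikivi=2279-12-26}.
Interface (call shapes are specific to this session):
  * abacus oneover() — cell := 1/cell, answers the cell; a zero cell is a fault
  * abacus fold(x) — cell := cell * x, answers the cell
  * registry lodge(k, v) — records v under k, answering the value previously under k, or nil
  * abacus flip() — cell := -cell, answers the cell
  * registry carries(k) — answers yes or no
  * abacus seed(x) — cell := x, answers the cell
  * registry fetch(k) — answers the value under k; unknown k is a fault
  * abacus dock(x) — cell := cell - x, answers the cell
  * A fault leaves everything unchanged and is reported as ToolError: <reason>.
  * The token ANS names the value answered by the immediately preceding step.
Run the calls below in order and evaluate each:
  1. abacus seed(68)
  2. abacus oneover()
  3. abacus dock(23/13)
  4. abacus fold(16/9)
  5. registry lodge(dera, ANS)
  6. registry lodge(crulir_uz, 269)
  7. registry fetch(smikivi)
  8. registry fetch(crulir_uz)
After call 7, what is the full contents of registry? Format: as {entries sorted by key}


>>> abacus seed x: 68
  68
>>> abacus oneover
  1/68
>>> abacus dock x: 23/13
  -1551/884
>>> abacus fold x: 16/9
  -2068/663
>>> registry lodge k: dera v: ANS
  nil
>>> registry lodge k: crulir_uz v: 269
  nil
>>> registry fetch k: smikivi
  2279-12-26
>>> registry fetch k: crulir_uz
  269

Answer: {crulir_uz=269, dera=-2068/663, gujost_at=slawem, smikivi=2279-12-26}


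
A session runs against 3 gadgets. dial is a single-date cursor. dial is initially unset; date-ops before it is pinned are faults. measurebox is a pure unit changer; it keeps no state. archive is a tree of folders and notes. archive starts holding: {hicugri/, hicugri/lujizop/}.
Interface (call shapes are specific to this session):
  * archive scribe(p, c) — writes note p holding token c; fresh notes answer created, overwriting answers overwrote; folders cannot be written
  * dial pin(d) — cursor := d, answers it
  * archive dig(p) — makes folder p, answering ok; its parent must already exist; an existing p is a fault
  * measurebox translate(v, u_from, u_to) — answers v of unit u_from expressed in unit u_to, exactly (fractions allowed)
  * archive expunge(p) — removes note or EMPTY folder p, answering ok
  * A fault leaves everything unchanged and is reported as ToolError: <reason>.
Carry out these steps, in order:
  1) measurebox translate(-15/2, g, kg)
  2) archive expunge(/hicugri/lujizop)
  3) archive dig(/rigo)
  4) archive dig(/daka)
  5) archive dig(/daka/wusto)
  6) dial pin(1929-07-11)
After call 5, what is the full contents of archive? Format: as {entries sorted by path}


Answer: {daka/, daka/wusto/, hicugri/, rigo/}

Derivation:
>> measurebox translate(-15/2, g, kg)
<< -3/400
>> archive expunge(/hicugri/lujizop)
<< ok
>> archive dig(/rigo)
<< ok
>> archive dig(/daka)
<< ok
>> archive dig(/daka/wusto)
<< ok
>> dial pin(1929-07-11)
<< 1929-07-11


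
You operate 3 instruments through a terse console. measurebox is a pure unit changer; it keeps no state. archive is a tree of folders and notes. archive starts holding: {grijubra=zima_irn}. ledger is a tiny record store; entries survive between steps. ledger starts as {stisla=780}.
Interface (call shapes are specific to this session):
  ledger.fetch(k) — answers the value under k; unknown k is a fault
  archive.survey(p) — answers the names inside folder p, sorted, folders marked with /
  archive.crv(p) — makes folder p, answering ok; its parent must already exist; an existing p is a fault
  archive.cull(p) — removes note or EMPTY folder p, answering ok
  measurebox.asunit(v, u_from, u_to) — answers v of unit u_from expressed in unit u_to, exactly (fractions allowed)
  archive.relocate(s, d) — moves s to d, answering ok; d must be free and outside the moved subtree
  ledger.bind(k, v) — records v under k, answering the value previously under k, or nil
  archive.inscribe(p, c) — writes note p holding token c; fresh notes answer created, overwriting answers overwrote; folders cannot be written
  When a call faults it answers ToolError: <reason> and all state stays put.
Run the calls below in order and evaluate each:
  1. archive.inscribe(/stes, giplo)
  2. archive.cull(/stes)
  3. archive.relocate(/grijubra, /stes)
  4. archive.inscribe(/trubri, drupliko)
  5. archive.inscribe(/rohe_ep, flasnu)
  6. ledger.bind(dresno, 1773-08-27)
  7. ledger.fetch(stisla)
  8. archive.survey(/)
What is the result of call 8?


~$ archive.inscribe p: /stes c: giplo
[out] created
~$ archive.cull p: /stes
[out] ok
~$ archive.relocate s: /grijubra d: /stes
[out] ok
~$ archive.inscribe p: /trubri c: drupliko
[out] created
~$ archive.inscribe p: /rohe_ep c: flasnu
[out] created
~$ ledger.bind k: dresno v: 1773-08-27
[out] nil
~$ ledger.fetch k: stisla
[out] 780
~$ archive.survey p: /
[out] [rohe_ep, stes, trubri]

Answer: [rohe_ep, stes, trubri]


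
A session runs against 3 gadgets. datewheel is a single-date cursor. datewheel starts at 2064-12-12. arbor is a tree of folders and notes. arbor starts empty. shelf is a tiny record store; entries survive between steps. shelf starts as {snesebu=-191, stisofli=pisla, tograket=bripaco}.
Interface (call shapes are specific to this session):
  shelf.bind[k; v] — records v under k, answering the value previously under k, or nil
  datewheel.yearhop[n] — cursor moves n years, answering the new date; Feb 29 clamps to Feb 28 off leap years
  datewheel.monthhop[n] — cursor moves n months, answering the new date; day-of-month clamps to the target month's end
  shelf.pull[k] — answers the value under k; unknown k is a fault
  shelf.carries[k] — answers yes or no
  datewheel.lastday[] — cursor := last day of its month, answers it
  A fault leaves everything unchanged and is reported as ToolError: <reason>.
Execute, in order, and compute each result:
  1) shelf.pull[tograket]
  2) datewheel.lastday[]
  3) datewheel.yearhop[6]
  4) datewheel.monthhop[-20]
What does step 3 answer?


·→ shelf.pull(k='tograket')
·← bripaco
·→ datewheel.lastday()
·← 2064-12-31
·→ datewheel.yearhop(n='6')
·← 2070-12-31
·→ datewheel.monthhop(n='-20')
·← 2069-04-30

Answer: 2070-12-31


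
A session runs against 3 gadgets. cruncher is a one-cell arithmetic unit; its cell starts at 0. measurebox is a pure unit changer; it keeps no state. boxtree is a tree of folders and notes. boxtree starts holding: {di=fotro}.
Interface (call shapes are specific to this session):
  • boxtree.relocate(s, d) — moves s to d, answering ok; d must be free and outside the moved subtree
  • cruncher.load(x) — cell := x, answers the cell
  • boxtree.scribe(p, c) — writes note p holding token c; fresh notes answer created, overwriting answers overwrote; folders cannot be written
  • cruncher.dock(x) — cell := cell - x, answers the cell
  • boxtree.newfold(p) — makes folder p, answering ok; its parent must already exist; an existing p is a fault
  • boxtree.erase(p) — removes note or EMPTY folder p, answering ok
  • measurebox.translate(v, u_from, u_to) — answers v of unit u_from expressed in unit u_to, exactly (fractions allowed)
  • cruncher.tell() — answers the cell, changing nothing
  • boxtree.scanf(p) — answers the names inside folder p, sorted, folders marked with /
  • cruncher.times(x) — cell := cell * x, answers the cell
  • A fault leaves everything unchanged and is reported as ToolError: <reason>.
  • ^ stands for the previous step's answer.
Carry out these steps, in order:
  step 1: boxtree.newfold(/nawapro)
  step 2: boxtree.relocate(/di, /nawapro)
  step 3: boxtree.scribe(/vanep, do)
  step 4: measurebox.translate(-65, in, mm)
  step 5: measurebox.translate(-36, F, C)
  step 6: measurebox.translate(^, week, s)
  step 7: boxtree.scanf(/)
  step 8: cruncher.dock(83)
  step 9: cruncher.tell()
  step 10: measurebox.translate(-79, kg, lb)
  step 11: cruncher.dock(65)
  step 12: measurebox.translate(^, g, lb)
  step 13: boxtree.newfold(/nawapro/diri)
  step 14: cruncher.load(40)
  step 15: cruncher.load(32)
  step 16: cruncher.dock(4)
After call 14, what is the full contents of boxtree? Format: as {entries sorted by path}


Answer: {di=fotro, nawapro/, nawapro/diri/, vanep=do}

Derivation:
>>> boxtree.newfold p='/nawapro'
[out] ok
>>> boxtree.relocate s='/di' d='/nawapro'
[out] ToolError: exists
>>> boxtree.scribe p='/vanep' c='do'
[out] created
>>> measurebox.translate v='-65' u_from='in' u_to='mm'
[out] -1651
>>> measurebox.translate v='-36' u_from='F' u_to='C'
[out] -340/9
>>> measurebox.translate v='^' u_from='week' u_to='s'
[out] -22848000
>>> boxtree.scanf p='/'
[out] [di, nawapro/, vanep]
>>> cruncher.dock x='83'
[out] -83
>>> cruncher.tell
[out] -83
>>> measurebox.translate v='-79' u_from='kg' u_to='lb'
[out] -7900000000/45359237
>>> cruncher.dock x='65'
[out] -148
>>> measurebox.translate v='^' u_from='g' u_to='lb'
[out] -14800000/45359237
>>> boxtree.newfold p='/nawapro/diri'
[out] ok
>>> cruncher.load x='40'
[out] 40
>>> cruncher.load x='32'
[out] 32
>>> cruncher.dock x='4'
[out] 28
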